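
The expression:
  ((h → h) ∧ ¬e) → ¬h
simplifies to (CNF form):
e ∨ ¬h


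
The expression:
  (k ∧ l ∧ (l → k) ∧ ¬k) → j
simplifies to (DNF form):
True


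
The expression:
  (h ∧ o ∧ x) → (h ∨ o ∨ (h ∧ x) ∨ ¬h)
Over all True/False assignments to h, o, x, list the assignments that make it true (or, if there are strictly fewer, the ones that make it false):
is always true.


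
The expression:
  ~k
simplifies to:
~k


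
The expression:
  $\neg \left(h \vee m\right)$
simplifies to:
$\neg h \wedge \neg m$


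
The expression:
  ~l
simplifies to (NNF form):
~l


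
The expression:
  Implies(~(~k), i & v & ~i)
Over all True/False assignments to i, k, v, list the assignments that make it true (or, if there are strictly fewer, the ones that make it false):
is true only for:
  i=False, k=False, v=False;
  i=False, k=False, v=True;
  i=True, k=False, v=False;
  i=True, k=False, v=True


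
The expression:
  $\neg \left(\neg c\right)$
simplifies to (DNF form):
$c$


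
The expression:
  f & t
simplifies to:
f & t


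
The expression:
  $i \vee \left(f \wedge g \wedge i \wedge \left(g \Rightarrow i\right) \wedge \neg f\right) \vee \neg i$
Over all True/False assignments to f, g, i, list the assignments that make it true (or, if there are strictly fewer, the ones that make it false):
is always true.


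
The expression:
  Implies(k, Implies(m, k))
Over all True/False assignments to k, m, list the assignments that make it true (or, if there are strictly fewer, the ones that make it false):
is always true.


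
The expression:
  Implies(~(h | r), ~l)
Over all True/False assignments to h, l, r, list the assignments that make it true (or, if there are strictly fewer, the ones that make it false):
is false only for:
  h=False, l=True, r=False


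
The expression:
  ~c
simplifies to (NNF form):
~c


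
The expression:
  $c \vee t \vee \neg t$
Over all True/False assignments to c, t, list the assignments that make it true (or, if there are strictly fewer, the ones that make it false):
is always true.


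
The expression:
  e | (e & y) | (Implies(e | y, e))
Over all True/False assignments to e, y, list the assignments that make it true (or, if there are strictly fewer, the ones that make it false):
is false only for:
  e=False, y=True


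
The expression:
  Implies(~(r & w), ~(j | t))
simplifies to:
(r & w) | (~j & ~t)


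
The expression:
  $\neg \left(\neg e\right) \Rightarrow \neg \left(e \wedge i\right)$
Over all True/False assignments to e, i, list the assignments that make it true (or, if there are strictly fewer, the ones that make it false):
is false only for:
  e=True, i=True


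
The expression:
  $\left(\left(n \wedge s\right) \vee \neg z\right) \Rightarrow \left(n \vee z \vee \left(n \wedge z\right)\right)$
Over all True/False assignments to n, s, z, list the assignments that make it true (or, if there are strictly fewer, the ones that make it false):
is false only for:
  n=False, s=False, z=False;
  n=False, s=True, z=False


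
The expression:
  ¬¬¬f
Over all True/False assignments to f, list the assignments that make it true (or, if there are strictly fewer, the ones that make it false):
is true only for:
  f=False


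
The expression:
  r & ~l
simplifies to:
r & ~l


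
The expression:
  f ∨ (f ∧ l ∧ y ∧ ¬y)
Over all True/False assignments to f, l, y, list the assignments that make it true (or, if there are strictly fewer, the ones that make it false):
is true only for:
  f=True, l=False, y=False;
  f=True, l=False, y=True;
  f=True, l=True, y=False;
  f=True, l=True, y=True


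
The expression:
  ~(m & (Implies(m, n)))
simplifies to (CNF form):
~m | ~n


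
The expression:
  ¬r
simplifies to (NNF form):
¬r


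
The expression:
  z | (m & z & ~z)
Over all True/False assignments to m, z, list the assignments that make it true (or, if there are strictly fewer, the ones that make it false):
is true only for:
  m=False, z=True;
  m=True, z=True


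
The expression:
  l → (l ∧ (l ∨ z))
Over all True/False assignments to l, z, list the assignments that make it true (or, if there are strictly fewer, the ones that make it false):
is always true.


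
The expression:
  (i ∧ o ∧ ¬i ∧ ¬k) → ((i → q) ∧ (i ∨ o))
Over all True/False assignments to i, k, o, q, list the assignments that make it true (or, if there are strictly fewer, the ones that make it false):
is always true.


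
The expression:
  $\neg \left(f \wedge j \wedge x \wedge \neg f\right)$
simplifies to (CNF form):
$\text{True}$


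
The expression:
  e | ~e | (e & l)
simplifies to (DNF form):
True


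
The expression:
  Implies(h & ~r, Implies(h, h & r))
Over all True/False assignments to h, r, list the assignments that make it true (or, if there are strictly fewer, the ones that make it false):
is false only for:
  h=True, r=False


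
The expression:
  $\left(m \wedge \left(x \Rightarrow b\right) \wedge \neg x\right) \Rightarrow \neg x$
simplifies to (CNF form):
$\text{True}$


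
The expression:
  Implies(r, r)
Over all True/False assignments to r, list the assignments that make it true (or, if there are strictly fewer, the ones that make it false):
is always true.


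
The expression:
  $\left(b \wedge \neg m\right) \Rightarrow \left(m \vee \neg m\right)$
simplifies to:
$\text{True}$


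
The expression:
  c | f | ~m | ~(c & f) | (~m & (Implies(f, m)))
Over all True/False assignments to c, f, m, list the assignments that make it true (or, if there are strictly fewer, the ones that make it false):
is always true.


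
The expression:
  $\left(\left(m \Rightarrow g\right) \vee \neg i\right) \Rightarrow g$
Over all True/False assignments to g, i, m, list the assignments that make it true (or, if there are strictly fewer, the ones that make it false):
is false only for:
  g=False, i=False, m=False;
  g=False, i=False, m=True;
  g=False, i=True, m=False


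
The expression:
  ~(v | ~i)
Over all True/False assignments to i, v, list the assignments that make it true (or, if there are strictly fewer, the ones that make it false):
is true only for:
  i=True, v=False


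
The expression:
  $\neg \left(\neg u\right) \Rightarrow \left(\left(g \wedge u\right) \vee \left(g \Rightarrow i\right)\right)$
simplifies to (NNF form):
$\text{True}$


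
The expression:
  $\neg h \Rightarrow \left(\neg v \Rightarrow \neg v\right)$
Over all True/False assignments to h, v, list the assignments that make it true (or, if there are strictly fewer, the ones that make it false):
is always true.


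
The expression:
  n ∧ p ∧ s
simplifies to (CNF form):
n ∧ p ∧ s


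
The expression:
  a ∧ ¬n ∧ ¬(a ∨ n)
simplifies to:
False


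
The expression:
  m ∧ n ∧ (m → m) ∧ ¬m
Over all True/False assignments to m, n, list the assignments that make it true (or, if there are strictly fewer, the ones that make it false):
is never true.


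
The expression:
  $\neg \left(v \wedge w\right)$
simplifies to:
$\neg v \vee \neg w$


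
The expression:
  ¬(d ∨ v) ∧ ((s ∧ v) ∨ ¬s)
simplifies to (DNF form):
¬d ∧ ¬s ∧ ¬v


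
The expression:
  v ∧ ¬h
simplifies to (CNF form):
v ∧ ¬h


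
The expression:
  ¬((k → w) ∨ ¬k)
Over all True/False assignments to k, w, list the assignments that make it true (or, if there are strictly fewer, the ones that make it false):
is true only for:
  k=True, w=False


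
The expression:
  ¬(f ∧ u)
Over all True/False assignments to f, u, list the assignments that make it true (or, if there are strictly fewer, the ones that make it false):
is false only for:
  f=True, u=True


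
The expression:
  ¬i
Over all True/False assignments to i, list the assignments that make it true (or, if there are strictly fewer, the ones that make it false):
is true only for:
  i=False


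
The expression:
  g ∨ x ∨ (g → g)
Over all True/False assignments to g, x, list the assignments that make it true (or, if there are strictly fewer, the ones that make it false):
is always true.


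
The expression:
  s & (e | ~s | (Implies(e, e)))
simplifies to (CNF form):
s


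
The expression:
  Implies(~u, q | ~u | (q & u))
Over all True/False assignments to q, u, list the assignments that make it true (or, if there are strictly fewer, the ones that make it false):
is always true.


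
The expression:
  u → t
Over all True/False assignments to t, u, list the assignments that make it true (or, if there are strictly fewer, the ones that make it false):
is false only for:
  t=False, u=True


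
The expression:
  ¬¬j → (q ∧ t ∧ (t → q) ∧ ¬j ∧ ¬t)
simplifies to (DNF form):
¬j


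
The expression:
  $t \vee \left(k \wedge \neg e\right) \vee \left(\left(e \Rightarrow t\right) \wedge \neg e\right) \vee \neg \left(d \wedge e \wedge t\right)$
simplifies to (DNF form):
$\text{True}$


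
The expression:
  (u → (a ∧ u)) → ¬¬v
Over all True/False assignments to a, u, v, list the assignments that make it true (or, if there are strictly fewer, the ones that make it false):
is false only for:
  a=False, u=False, v=False;
  a=True, u=False, v=False;
  a=True, u=True, v=False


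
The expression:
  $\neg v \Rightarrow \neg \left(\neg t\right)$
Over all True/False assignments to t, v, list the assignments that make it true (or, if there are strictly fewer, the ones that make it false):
is false only for:
  t=False, v=False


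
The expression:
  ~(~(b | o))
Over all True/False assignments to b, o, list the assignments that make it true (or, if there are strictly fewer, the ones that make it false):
is false only for:
  b=False, o=False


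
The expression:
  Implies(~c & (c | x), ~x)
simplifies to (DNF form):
c | ~x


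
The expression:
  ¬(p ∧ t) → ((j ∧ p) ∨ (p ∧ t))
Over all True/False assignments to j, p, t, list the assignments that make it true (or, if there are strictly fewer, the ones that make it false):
is true only for:
  j=False, p=True, t=True;
  j=True, p=True, t=False;
  j=True, p=True, t=True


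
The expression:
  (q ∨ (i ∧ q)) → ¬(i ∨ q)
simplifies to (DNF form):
¬q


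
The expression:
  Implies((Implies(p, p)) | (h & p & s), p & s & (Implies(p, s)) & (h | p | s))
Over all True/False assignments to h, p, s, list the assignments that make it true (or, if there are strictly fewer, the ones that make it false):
is true only for:
  h=False, p=True, s=True;
  h=True, p=True, s=True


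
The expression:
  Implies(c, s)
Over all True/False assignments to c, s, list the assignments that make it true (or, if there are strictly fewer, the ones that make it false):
is false only for:
  c=True, s=False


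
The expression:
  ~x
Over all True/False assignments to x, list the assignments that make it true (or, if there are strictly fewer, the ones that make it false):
is true only for:
  x=False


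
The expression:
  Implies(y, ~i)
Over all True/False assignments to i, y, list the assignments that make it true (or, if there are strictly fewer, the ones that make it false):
is false only for:
  i=True, y=True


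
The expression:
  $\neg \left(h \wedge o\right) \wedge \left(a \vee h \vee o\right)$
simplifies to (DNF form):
$\left(a \wedge \neg h\right) \vee \left(h \wedge \neg o\right) \vee \left(o \wedge \neg h\right)$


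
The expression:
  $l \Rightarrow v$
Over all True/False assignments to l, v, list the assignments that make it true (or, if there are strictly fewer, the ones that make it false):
is false only for:
  l=True, v=False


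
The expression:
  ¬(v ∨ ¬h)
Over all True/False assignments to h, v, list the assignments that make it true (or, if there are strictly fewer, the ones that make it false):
is true only for:
  h=True, v=False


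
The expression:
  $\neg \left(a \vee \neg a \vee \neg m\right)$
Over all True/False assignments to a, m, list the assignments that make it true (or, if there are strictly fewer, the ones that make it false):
is never true.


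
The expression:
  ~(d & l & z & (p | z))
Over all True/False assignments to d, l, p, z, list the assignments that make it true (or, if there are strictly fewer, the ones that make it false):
is false only for:
  d=True, l=True, p=False, z=True;
  d=True, l=True, p=True, z=True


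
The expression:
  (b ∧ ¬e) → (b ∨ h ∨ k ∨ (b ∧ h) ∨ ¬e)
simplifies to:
True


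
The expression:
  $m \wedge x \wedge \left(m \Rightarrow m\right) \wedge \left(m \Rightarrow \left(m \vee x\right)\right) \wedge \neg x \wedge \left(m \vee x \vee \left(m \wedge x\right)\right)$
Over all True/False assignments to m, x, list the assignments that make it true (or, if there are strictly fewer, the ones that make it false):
is never true.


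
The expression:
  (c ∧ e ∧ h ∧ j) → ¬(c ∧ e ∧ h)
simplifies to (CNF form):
¬c ∨ ¬e ∨ ¬h ∨ ¬j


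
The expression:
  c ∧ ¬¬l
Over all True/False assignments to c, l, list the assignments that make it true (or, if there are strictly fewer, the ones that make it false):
is true only for:
  c=True, l=True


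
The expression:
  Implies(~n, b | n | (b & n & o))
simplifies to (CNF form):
b | n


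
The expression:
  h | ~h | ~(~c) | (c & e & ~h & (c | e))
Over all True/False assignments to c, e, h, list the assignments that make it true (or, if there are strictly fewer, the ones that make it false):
is always true.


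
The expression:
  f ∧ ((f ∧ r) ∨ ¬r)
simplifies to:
f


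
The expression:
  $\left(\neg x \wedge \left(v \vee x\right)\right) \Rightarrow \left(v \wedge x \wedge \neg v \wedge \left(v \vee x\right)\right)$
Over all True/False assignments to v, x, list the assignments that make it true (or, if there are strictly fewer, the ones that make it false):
is false only for:
  v=True, x=False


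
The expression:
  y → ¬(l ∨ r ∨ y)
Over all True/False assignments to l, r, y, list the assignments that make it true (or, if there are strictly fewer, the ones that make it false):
is true only for:
  l=False, r=False, y=False;
  l=False, r=True, y=False;
  l=True, r=False, y=False;
  l=True, r=True, y=False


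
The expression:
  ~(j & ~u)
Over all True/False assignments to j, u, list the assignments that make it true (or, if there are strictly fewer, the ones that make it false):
is false only for:
  j=True, u=False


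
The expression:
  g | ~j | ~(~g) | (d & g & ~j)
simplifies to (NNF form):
g | ~j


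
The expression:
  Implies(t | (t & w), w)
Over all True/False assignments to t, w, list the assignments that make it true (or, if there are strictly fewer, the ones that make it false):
is false only for:
  t=True, w=False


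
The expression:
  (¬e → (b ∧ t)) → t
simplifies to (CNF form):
t ∨ ¬e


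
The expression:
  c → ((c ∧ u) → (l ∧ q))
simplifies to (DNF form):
(l ∧ q) ∨ ¬c ∨ ¬u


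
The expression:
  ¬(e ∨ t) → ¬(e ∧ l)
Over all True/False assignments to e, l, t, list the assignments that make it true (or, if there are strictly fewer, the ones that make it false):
is always true.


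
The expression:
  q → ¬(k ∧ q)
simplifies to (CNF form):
¬k ∨ ¬q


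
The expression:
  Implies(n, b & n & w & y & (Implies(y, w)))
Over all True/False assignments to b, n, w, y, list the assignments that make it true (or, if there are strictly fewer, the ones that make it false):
is false only for:
  b=False, n=True, w=False, y=False;
  b=False, n=True, w=False, y=True;
  b=False, n=True, w=True, y=False;
  b=False, n=True, w=True, y=True;
  b=True, n=True, w=False, y=False;
  b=True, n=True, w=False, y=True;
  b=True, n=True, w=True, y=False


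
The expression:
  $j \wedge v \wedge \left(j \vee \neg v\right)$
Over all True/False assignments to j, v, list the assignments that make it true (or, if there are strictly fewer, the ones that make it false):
is true only for:
  j=True, v=True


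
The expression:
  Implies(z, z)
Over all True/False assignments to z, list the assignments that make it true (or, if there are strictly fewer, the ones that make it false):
is always true.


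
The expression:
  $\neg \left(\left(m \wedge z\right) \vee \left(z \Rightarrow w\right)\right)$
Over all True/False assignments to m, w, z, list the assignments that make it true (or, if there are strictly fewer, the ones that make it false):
is true only for:
  m=False, w=False, z=True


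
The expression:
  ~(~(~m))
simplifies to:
~m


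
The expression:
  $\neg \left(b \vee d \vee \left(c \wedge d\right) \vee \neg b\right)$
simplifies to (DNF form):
$\text{False}$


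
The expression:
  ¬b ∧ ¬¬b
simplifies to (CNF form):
False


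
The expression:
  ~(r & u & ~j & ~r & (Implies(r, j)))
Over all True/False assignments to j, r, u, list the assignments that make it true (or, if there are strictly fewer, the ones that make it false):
is always true.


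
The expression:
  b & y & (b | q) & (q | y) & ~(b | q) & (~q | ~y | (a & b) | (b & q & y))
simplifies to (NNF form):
False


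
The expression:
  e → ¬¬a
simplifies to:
a ∨ ¬e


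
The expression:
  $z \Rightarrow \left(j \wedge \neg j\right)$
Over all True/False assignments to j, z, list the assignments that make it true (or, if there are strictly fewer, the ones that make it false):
is true only for:
  j=False, z=False;
  j=True, z=False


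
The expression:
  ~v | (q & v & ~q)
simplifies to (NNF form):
~v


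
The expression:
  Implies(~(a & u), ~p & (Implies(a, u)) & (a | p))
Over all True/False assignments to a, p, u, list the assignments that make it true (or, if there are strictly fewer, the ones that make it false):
is true only for:
  a=True, p=False, u=True;
  a=True, p=True, u=True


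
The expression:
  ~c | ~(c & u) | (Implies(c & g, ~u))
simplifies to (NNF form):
~c | ~g | ~u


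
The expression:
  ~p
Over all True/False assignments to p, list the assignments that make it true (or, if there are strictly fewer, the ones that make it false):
is true only for:
  p=False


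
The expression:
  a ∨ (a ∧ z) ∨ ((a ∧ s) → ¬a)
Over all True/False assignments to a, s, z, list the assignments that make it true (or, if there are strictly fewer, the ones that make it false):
is always true.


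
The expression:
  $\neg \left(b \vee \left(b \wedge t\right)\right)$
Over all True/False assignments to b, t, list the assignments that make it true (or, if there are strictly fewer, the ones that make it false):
is true only for:
  b=False, t=False;
  b=False, t=True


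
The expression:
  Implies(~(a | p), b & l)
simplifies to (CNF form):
(a | b | p) & (a | l | p)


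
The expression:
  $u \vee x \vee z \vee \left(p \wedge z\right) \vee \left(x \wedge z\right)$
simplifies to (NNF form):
$u \vee x \vee z$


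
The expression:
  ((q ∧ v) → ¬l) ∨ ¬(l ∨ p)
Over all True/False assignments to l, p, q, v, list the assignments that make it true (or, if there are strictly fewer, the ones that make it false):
is false only for:
  l=True, p=False, q=True, v=True;
  l=True, p=True, q=True, v=True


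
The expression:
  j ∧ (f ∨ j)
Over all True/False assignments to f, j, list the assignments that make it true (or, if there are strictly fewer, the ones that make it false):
is true only for:
  f=False, j=True;
  f=True, j=True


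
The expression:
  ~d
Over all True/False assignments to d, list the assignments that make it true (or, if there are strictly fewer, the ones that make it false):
is true only for:
  d=False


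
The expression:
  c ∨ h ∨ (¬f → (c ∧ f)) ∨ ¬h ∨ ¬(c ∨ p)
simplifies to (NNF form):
True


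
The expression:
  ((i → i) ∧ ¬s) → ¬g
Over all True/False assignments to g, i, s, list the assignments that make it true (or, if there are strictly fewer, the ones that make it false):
is false only for:
  g=True, i=False, s=False;
  g=True, i=True, s=False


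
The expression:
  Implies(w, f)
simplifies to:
f | ~w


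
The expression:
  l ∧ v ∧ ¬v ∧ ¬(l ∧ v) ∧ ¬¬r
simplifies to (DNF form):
False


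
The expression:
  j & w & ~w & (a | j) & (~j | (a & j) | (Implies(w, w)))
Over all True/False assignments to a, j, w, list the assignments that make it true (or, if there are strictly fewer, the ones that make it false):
is never true.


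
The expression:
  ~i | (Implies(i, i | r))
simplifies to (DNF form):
True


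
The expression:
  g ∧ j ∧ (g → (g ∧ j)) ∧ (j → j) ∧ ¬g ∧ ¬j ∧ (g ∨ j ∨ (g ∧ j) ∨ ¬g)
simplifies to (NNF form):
False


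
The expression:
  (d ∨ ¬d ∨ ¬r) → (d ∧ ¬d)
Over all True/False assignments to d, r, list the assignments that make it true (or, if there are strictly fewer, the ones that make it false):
is never true.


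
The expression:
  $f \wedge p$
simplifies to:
$f \wedge p$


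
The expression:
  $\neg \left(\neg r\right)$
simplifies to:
$r$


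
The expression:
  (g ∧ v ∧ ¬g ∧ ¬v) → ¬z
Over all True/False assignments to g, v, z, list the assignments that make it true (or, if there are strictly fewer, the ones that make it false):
is always true.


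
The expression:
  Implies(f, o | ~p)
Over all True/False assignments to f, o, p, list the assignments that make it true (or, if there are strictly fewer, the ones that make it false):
is false only for:
  f=True, o=False, p=True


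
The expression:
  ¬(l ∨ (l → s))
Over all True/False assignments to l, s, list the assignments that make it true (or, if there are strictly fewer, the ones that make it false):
is never true.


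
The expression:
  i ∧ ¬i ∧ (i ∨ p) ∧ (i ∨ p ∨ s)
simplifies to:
False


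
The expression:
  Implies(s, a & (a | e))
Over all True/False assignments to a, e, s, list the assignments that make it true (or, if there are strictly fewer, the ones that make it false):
is false only for:
  a=False, e=False, s=True;
  a=False, e=True, s=True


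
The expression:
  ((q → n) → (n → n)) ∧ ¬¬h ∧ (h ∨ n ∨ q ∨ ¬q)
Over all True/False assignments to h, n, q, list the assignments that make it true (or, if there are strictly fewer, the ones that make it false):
is true only for:
  h=True, n=False, q=False;
  h=True, n=False, q=True;
  h=True, n=True, q=False;
  h=True, n=True, q=True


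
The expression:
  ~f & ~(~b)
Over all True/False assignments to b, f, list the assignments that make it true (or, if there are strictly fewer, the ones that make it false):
is true only for:
  b=True, f=False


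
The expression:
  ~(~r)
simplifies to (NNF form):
r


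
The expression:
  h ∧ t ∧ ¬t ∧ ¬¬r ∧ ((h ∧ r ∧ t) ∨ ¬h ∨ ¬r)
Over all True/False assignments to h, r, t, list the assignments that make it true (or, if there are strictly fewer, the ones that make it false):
is never true.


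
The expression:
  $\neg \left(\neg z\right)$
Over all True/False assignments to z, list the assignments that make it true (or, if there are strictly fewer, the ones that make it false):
is true only for:
  z=True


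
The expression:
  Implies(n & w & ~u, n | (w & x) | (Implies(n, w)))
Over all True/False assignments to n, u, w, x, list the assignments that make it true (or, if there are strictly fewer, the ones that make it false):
is always true.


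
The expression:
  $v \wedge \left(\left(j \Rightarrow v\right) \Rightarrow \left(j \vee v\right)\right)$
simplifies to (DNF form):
$v$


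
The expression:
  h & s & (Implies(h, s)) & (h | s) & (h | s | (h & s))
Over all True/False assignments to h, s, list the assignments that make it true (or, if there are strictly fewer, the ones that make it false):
is true only for:
  h=True, s=True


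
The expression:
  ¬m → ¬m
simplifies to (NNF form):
True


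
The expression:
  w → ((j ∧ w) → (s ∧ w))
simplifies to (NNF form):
s ∨ ¬j ∨ ¬w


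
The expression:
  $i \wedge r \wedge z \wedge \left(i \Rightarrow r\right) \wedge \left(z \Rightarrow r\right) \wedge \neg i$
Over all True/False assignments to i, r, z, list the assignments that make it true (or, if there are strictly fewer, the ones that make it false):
is never true.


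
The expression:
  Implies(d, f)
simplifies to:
f | ~d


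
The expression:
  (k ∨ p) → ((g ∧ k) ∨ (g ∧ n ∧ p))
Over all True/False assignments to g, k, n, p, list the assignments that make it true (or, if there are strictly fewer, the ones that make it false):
is false only for:
  g=False, k=False, n=False, p=True;
  g=False, k=False, n=True, p=True;
  g=False, k=True, n=False, p=False;
  g=False, k=True, n=False, p=True;
  g=False, k=True, n=True, p=False;
  g=False, k=True, n=True, p=True;
  g=True, k=False, n=False, p=True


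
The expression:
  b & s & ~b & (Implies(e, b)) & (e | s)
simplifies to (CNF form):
False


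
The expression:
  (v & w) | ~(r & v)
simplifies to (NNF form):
w | ~r | ~v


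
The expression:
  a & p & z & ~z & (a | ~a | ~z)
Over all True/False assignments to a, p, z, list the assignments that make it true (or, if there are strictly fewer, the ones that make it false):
is never true.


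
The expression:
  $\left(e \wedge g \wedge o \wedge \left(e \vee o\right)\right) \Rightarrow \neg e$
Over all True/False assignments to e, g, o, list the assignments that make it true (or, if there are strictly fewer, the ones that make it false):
is false only for:
  e=True, g=True, o=True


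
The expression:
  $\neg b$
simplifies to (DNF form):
$\neg b$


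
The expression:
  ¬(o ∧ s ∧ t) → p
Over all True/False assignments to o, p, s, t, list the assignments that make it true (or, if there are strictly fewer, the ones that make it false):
is false only for:
  o=False, p=False, s=False, t=False;
  o=False, p=False, s=False, t=True;
  o=False, p=False, s=True, t=False;
  o=False, p=False, s=True, t=True;
  o=True, p=False, s=False, t=False;
  o=True, p=False, s=False, t=True;
  o=True, p=False, s=True, t=False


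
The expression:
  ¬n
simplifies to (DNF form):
¬n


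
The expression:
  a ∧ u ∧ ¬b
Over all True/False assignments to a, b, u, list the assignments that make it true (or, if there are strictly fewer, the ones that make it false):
is true only for:
  a=True, b=False, u=True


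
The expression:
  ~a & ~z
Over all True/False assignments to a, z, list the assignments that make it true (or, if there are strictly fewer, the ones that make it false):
is true only for:
  a=False, z=False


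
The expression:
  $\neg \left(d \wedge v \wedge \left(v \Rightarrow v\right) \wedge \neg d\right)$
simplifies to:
$\text{True}$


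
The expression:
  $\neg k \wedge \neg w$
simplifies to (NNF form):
$\neg k \wedge \neg w$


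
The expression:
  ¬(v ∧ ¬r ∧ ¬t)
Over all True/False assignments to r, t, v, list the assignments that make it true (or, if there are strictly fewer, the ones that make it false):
is false only for:
  r=False, t=False, v=True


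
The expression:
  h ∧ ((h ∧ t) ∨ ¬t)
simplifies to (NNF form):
h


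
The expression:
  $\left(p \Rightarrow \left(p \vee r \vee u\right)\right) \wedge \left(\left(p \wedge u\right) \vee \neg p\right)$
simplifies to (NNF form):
$u \vee \neg p$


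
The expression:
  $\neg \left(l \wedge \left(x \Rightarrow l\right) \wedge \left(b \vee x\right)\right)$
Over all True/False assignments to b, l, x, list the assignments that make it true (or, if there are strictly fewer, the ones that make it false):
is false only for:
  b=False, l=True, x=True;
  b=True, l=True, x=False;
  b=True, l=True, x=True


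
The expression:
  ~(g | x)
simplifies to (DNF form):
~g & ~x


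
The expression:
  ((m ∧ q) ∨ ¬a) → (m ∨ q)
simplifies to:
a ∨ m ∨ q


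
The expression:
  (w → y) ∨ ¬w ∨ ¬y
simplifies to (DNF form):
True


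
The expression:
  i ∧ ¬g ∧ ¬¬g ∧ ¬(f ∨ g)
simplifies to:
False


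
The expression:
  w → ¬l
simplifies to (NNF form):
¬l ∨ ¬w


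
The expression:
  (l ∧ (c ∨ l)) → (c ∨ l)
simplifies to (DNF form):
True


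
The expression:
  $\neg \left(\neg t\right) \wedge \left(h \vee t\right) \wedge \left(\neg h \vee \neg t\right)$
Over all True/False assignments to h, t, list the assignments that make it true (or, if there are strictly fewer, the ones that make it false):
is true only for:
  h=False, t=True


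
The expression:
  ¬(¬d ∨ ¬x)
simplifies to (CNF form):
d ∧ x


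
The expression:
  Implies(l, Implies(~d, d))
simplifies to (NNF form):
d | ~l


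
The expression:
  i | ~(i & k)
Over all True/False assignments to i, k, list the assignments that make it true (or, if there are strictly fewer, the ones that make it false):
is always true.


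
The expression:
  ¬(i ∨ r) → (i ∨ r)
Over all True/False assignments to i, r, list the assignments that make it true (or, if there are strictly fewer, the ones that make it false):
is false only for:
  i=False, r=False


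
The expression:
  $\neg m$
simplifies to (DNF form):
$\neg m$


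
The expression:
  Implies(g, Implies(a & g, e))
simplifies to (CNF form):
e | ~a | ~g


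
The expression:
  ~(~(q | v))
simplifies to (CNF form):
q | v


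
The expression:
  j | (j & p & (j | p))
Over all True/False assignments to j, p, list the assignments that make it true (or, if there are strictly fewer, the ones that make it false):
is true only for:
  j=True, p=False;
  j=True, p=True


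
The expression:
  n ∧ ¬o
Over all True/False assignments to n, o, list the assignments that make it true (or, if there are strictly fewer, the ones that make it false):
is true only for:
  n=True, o=False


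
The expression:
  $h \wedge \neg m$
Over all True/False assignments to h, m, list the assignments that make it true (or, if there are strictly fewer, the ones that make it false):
is true only for:
  h=True, m=False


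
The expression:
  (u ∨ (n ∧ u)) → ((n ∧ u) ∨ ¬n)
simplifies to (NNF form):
True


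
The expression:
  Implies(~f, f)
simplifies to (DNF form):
f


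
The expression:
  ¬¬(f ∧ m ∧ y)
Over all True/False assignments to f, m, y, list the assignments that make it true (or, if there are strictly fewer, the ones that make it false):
is true only for:
  f=True, m=True, y=True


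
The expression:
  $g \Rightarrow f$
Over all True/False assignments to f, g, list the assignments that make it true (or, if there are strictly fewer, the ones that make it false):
is false only for:
  f=False, g=True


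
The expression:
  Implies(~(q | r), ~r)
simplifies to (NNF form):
True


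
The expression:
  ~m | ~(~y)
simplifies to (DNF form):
y | ~m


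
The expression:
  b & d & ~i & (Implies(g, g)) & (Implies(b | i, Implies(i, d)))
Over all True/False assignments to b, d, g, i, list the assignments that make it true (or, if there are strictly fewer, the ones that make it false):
is true only for:
  b=True, d=True, g=False, i=False;
  b=True, d=True, g=True, i=False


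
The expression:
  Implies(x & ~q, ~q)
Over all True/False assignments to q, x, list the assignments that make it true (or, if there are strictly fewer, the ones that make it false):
is always true.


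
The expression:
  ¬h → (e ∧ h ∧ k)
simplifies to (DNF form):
h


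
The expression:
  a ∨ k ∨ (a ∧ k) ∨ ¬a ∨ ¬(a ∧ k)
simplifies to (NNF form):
True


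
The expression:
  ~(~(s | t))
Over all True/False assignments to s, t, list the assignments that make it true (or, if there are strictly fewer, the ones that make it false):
is false only for:
  s=False, t=False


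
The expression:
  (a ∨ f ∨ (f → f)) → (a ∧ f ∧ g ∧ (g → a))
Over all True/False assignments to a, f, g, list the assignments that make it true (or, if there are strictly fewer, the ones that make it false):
is true only for:
  a=True, f=True, g=True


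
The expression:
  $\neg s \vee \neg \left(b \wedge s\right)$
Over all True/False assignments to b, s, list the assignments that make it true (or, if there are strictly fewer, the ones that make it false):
is false only for:
  b=True, s=True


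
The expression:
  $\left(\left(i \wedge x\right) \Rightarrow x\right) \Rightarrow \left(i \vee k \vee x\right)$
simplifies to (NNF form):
$i \vee k \vee x$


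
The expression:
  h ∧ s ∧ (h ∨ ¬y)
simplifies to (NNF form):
h ∧ s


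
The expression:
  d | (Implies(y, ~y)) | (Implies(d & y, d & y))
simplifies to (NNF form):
True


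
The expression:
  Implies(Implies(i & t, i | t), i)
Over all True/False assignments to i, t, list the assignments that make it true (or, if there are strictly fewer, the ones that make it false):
is true only for:
  i=True, t=False;
  i=True, t=True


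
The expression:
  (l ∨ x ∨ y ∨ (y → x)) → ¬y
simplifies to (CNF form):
¬y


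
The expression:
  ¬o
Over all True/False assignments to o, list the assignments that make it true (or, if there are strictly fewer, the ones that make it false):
is true only for:
  o=False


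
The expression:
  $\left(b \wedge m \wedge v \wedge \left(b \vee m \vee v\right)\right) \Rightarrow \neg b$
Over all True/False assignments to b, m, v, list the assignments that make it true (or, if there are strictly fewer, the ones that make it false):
is false only for:
  b=True, m=True, v=True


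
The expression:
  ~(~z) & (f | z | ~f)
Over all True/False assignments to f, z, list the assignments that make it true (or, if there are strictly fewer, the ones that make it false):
is true only for:
  f=False, z=True;
  f=True, z=True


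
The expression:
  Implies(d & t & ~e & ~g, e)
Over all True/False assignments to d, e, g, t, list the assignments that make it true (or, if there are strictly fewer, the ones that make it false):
is false only for:
  d=True, e=False, g=False, t=True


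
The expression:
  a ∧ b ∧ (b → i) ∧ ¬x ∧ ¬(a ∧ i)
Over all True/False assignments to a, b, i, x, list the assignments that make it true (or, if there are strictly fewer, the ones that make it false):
is never true.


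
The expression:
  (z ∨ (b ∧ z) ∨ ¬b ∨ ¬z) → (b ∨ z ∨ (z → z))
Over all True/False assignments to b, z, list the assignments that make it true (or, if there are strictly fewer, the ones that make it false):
is always true.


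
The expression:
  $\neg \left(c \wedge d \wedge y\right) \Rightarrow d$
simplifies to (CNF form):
$d$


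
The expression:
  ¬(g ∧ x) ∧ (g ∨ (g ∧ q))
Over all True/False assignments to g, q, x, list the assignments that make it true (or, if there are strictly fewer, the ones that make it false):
is true only for:
  g=True, q=False, x=False;
  g=True, q=True, x=False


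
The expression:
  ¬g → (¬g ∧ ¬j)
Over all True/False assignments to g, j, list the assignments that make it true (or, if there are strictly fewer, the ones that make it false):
is false only for:
  g=False, j=True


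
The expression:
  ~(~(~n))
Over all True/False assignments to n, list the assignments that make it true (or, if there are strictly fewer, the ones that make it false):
is true only for:
  n=False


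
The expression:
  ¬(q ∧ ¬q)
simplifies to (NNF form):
True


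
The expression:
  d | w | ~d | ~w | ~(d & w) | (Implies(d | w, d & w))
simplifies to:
True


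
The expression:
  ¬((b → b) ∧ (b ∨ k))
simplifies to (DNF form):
¬b ∧ ¬k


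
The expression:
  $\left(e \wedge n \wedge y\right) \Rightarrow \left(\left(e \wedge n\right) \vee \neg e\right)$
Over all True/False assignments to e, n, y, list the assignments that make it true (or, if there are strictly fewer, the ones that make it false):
is always true.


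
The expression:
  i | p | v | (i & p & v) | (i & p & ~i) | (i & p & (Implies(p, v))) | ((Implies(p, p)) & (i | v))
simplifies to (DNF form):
i | p | v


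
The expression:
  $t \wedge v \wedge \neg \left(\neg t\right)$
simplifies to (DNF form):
$t \wedge v$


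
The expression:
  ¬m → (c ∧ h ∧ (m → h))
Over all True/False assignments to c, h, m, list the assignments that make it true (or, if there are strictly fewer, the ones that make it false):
is false only for:
  c=False, h=False, m=False;
  c=False, h=True, m=False;
  c=True, h=False, m=False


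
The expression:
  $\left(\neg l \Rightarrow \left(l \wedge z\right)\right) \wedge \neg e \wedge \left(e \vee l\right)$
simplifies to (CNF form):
$l \wedge \neg e$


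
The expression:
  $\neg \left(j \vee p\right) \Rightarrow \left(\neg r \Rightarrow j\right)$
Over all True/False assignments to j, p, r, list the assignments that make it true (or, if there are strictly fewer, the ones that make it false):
is false only for:
  j=False, p=False, r=False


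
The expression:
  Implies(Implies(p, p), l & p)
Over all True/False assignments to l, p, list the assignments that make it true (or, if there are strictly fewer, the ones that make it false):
is true only for:
  l=True, p=True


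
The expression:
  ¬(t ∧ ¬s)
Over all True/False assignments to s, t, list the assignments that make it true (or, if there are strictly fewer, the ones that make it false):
is false only for:
  s=False, t=True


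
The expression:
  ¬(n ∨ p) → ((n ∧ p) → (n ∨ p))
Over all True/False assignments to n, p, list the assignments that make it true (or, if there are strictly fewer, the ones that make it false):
is always true.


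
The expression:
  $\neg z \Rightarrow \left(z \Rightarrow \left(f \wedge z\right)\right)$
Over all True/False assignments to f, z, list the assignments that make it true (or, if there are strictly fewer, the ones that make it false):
is always true.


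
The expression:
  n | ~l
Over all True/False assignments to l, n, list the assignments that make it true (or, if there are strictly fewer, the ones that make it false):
is false only for:
  l=True, n=False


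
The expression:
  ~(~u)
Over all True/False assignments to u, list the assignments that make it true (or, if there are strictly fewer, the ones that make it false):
is true only for:
  u=True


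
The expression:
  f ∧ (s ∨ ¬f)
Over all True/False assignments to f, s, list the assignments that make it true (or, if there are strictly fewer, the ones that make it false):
is true only for:
  f=True, s=True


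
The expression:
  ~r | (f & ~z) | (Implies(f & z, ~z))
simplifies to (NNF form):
~f | ~r | ~z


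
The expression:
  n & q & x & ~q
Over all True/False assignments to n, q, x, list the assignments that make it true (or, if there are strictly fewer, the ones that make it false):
is never true.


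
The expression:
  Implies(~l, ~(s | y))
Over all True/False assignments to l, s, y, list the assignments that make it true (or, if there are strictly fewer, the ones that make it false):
is false only for:
  l=False, s=False, y=True;
  l=False, s=True, y=False;
  l=False, s=True, y=True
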